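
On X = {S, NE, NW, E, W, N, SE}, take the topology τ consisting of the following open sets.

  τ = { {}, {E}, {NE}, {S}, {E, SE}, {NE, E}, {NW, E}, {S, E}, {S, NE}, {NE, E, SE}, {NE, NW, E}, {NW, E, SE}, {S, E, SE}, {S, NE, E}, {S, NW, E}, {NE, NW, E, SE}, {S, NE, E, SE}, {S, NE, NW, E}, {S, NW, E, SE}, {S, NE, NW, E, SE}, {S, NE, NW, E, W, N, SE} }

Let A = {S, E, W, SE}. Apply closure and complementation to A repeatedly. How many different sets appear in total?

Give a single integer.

cl via duality: int({NE, NW, N}) = {NE}, so X∖{NE} = {S, NW, E, W, N, SE}
Write k for closure, c for complement:
  1. A     = {S, E, W, SE}
  2. kA    = {S, NW, E, W, N, SE}
  3. cA    = {NE, NW, N}
  4. ckA   = {NE}
  5. kcA   = {NE, NW, W, N}
  6. kckA  = {NE, W, N}
  7. ckcA  = {S, E, SE}
  8. ckckA = {S, NW, E, SE}
applying k or c yields no new set

8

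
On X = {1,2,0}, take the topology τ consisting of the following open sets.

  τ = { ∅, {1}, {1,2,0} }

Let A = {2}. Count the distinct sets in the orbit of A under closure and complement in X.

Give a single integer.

cl via duality: int({1,0}) = {1}, so X∖{1} = {2,0}
Write k for closure, c for complement:
  1. A     = {2}
  2. kA    = {2,0}
  3. cA    = {1,0}
  4. ckA   = {1}
  5. kcA   = {1,2,0}
  6. ckcA  = ∅
applying k or c yields no new set

6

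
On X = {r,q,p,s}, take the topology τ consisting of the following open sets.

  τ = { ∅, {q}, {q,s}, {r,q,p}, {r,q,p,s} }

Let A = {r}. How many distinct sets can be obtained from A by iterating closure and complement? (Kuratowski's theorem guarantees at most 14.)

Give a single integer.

6

complement {q,p,s}; its interior {q,s}; cl(A) = X∖{q,s} = {r,p}
With k = closure, c = complement:
  1. A     = {r}
  2. kA    = {r,p}
  3. cA    = {q,p,s}
  4. ckA   = {q,s}
  5. kcA   = {r,q,p,s}
  6. ckcA  = ∅
k, c of each give nothing new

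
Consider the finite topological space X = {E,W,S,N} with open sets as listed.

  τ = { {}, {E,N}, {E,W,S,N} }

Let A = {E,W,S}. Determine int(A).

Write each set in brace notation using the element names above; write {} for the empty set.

{}

open subsets of A: {}; so int(A) = {}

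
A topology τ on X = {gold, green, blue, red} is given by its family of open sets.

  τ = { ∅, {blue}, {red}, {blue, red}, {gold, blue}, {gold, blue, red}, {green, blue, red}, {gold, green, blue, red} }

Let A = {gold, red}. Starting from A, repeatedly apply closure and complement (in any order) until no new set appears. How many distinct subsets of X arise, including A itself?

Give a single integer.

8

complement {green, blue}; its interior {blue}; cl(A) = X∖{blue} = {gold, green, red}
With k = closure, c = complement:
  1. A     = {gold, red}
  2. kA    = {gold, green, red}
  3. cA    = {green, blue}
  4. ckA   = {blue}
  5. kcA   = {gold, green, blue}
  6. ckcA  = {red}
  7. kckcA = {green, red}
  8. ckckcA = {gold, blue}
k, c of each give nothing new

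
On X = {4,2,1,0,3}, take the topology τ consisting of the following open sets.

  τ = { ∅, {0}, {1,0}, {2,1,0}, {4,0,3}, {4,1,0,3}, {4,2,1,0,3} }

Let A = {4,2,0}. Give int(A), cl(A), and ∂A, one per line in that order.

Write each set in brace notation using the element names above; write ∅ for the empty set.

int(A) = {0}
cl(A)  = {4,2,1,0,3}
∂A     = {4,2,1,3}

open subsets of A: ∅, {0}; so int(A) = {0}
closure: X∖int(X∖A) = X∖∅ = {4,2,1,0,3}
∂A = {4,2,1,0,3} minus {0} = {4,2,1,3}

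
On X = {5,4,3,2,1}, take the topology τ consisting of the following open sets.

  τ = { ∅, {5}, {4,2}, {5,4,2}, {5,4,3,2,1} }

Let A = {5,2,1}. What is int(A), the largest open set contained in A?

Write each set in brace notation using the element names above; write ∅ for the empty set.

{5}

U open, U⊆A: ∅, {5}. int(A) = ⋃ = {5}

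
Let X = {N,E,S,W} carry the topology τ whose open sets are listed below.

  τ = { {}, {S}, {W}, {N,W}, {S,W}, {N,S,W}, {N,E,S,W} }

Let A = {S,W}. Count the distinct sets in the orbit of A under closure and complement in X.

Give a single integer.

complement {N,E}; its interior {}; cl(A) = X∖{} = {N,E,S,W}
With k = closure, c = complement:
  1. A     = {S,W}
  2. kA    = {N,E,S,W}
  3. cA    = {N,E}
  4. ckA   = {}
k, c of each give nothing new

4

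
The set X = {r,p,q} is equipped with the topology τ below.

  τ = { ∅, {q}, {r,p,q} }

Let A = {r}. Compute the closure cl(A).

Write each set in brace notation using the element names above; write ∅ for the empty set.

X∖A={p,q}, int(X∖A)={q}, hence cl(A)={r,p}

{r,p}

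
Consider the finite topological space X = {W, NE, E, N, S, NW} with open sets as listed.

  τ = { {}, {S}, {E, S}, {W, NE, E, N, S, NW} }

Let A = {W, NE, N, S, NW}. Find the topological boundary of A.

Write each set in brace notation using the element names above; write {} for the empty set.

opens ⊆ A: {}, {S}; union → int = {S}
complement {E}; its interior {}; cl(A) = X∖{} = {W, NE, E, N, S, NW}
boundary = {W, NE, E, N, S, NW} ∖ {S} = {W, NE, E, N, NW}

{W, NE, E, N, NW}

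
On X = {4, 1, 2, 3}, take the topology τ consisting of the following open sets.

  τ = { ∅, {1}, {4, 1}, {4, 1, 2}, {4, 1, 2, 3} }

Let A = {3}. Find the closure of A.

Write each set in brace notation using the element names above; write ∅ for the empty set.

{3}

X∖A={4, 1, 2}, int(X∖A)={4, 1, 2}, hence cl(A)={3}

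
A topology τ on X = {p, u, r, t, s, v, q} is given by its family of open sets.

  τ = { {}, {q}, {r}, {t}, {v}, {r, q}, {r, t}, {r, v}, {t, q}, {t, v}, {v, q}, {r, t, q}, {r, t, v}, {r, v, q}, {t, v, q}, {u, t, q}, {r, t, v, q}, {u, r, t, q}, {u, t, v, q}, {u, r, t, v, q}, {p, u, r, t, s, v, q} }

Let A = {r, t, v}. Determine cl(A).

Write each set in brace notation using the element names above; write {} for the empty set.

{p, u, r, t, s, v}

closure: X∖int(X∖A) = X∖{q} = {p, u, r, t, s, v}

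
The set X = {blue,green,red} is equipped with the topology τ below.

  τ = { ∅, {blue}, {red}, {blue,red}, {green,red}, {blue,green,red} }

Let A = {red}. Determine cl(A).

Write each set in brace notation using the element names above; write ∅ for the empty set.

closure: X∖int(X∖A) = X∖{blue} = {green,red}

{green,red}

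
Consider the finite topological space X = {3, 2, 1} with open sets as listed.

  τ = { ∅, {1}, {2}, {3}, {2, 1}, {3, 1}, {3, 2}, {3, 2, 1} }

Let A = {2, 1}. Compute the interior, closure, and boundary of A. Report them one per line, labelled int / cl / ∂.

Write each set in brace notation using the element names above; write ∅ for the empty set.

interior: largest open inside A is {2, 1} (from ∅, {2}, {1}, {2, 1})
cl via duality: int({3}) = {3}, so X∖{3} = {2, 1}
cl∖int = ∅

int(A) = {2, 1}
cl(A)  = {2, 1}
∂A     = ∅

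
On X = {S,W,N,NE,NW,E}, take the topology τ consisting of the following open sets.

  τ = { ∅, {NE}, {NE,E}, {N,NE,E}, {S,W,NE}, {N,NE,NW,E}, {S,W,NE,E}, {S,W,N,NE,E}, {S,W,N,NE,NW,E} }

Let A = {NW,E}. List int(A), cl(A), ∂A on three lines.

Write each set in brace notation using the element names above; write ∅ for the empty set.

int(A) = ∅
cl(A)  = {N,NW,E}
∂A     = {N,NW,E}

U open, U⊆A: ∅. int(A) = ⋃ = ∅
X∖A={S,W,N,NE}, int(X∖A)={S,W,NE}, hence cl(A)={N,NW,E}
∂A: remove int from cl → {N,NW,E}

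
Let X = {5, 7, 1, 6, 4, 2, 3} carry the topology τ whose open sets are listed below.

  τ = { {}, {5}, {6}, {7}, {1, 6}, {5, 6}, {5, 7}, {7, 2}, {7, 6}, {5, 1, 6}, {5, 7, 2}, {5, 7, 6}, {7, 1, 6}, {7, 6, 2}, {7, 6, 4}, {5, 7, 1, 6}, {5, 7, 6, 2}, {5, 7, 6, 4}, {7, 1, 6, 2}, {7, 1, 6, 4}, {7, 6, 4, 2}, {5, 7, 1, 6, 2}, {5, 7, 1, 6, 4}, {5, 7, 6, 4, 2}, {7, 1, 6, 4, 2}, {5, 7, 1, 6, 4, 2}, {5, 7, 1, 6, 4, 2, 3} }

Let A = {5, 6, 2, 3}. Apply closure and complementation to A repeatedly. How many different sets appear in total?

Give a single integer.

10

complement {7, 1, 4}; its interior {7}; cl(A) = X∖{7} = {5, 1, 6, 4, 2, 3}
With k = closure, c = complement:
  1. A     = {5, 6, 2, 3}
  2. kA    = {5, 1, 6, 4, 2, 3}
  3. cA    = {7, 1, 4}
  4. ckA   = {7}
  5. kcA   = {7, 1, 4, 2, 3}
  6. kckA  = {7, 4, 2, 3}
  7. ckcA  = {5, 6}
  8. ckckA = {5, 1, 6}
  9. kckcA = {5, 1, 6, 4, 3}
  10. ckckcA = {7, 2}
k, c of each give nothing new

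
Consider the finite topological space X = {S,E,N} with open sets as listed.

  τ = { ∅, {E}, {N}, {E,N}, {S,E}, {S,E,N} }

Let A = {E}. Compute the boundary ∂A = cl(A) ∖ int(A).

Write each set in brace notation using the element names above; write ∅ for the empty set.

{S}

open subsets of A: ∅, {E}; so int(A) = {E}
closure: X∖int(X∖A) = X∖{N} = {S,E}
∂A = {S,E} minus {E} = {S}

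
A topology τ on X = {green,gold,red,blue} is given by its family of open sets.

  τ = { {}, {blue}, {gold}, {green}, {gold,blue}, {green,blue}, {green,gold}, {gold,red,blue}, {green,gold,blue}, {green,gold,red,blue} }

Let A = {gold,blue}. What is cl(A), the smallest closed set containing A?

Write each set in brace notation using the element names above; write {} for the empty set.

closure: X∖int(X∖A) = X∖{green} = {gold,red,blue}

{gold,red,blue}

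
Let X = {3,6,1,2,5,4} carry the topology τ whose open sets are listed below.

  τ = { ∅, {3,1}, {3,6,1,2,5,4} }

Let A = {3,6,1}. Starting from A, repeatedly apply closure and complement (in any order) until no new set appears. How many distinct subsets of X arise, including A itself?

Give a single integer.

cl via duality: int({2,5,4}) = ∅, so X∖∅ = {3,6,1,2,5,4}
Write k for closure, c for complement:
  1. A     = {3,6,1}
  2. kA    = {3,6,1,2,5,4}
  3. cA    = {2,5,4}
  4. ckA   = ∅
  5. kcA   = {6,2,5,4}
  6. ckcA  = {3,1}
applying k or c yields no new set

6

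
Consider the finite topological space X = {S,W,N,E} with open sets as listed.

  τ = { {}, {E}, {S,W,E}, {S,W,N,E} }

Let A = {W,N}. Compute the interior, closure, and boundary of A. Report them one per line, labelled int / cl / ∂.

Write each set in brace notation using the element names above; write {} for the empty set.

U open, U⊆A: {}. int(A) = ⋃ = {}
X∖A={S,E}, int(X∖A)={E}, hence cl(A)={S,W,N}
∂A: remove int from cl → {S,W,N}

int(A) = {}
cl(A)  = {S,W,N}
∂A     = {S,W,N}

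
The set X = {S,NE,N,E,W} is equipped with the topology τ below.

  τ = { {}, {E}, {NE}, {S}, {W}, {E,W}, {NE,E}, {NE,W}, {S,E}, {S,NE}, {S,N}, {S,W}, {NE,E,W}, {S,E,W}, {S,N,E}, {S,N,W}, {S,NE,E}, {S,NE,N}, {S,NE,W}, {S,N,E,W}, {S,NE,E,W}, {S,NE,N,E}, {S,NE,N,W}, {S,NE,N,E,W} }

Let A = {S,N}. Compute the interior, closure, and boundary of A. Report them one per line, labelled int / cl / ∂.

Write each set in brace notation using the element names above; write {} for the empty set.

int(A) = {S,N}
cl(A)  = {S,N}
∂A     = {}

U open, U⊆A: {}, {S}, {S,N}. int(A) = ⋃ = {S,N}
X∖A={NE,E,W}, int(X∖A)={NE,E,W}, hence cl(A)={S,N}
∂A: remove int from cl → {}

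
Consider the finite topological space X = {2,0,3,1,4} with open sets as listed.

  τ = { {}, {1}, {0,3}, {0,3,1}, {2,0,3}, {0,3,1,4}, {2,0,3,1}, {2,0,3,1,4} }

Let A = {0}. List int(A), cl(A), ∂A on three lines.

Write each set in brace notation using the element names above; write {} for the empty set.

int(A) = {}
cl(A)  = {2,0,3,4}
∂A     = {2,0,3,4}

U open, U⊆A: {}. int(A) = ⋃ = {}
X∖A={2,3,1,4}, int(X∖A)={1}, hence cl(A)={2,0,3,4}
∂A: remove int from cl → {2,0,3,4}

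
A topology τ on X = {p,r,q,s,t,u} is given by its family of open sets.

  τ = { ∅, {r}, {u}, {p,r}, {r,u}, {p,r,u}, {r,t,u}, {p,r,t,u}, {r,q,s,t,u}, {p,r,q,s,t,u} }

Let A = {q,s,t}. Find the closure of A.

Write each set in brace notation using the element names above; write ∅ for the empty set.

cl via duality: int({p,r,u}) = {p,r,u}, so X∖{p,r,u} = {q,s,t}

{q,s,t}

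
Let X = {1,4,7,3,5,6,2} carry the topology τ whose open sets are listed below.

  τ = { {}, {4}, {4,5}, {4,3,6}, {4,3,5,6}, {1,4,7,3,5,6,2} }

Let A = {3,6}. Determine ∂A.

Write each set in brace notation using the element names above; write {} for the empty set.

opens ⊆ A: {}; union → int = {}
complement {1,4,7,5,2}; its interior {4,5}; cl(A) = X∖{4,5} = {1,7,3,6,2}
boundary = {1,7,3,6,2} ∖ {} = {1,7,3,6,2}

{1,7,3,6,2}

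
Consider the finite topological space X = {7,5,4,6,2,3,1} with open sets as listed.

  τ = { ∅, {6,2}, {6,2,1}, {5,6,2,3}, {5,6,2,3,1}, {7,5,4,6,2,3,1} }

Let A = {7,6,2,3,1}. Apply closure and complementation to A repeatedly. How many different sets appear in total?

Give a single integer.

6

closure: X∖int(X∖A) = X∖∅ = {7,5,4,6,2,3,1}
Let k=closure and c=complement:
  1. A     = {7,6,2,3,1}
  2. kA    = {7,5,4,6,2,3,1}
  3. cA    = {5,4}
  4. ckA   = ∅
  5. kcA   = {7,5,4,3}
  6. ckcA  = {6,2,1}
— saturated at 6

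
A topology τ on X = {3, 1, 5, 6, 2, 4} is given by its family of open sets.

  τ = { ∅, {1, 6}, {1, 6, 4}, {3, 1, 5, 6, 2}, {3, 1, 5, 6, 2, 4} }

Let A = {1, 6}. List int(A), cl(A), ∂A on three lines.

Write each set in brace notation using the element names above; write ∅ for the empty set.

int(A) = {1, 6}
cl(A)  = {3, 1, 5, 6, 2, 4}
∂A     = {3, 5, 2, 4}

opens ⊆ A: ∅, {1, 6}; union → int = {1, 6}
complement {3, 5, 2, 4}; its interior ∅; cl(A) = X∖∅ = {3, 1, 5, 6, 2, 4}
boundary = {3, 1, 5, 6, 2, 4} ∖ {1, 6} = {3, 5, 2, 4}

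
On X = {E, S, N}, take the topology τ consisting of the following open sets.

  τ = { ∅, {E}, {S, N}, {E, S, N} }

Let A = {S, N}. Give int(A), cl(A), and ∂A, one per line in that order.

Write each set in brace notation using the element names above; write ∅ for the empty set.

interior: largest open inside A is {S, N} (from ∅, {S, N})
cl via duality: int({E}) = {E}, so X∖{E} = {S, N}
cl∖int = ∅

int(A) = {S, N}
cl(A)  = {S, N}
∂A     = ∅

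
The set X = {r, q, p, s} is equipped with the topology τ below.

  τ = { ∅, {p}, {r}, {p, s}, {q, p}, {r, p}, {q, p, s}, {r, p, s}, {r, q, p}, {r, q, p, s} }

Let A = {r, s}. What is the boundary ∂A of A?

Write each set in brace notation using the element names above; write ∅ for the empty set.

interior: largest open inside A is {r} (from ∅, {r})
cl via duality: int({q, p}) = {q, p}, so X∖{q, p} = {r, s}
cl∖int = {s}

{s}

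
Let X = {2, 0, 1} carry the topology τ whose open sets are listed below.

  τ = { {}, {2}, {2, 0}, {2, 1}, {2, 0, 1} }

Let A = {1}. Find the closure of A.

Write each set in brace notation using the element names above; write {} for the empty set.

closure: X∖int(X∖A) = X∖{2, 0} = {1}

{1}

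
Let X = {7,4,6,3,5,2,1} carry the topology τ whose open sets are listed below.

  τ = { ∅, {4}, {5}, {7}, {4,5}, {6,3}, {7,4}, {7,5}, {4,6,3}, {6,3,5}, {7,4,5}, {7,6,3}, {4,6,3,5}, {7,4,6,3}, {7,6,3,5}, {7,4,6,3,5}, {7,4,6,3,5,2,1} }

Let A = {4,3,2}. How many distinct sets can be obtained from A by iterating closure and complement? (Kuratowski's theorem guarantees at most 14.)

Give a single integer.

10

cl via duality: int({7,6,5,1}) = {7,5}, so X∖{7,5} = {4,6,3,2,1}
Write k for closure, c for complement:
  1. A     = {4,3,2}
  2. kA    = {4,6,3,2,1}
  3. cA    = {7,6,5,1}
  4. ckA   = {7,5}
  5. kcA   = {7,6,3,5,2,1}
  6. kckA  = {7,5,2,1}
  7. ckcA  = {4}
  8. ckckA = {4,6,3}
  9. kckcA = {4,2,1}
  10. ckckcA = {7,6,3,5}
applying k or c yields no new set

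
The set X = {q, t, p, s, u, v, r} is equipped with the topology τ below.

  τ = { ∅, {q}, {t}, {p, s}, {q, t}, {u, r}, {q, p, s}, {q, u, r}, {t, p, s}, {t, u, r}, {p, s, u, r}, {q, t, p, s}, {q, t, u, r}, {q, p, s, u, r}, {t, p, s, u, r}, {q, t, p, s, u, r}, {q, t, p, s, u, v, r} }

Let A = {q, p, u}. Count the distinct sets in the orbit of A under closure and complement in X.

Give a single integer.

X∖A={t, s, v, r}, int(X∖A)={t}, hence cl(A)={q, p, s, u, v, r}
Orbit (k=closure, c=complement):
  1. A     = {q, p, u}
  2. kA    = {q, p, s, u, v, r}
  3. cA    = {t, s, v, r}
  4. ckA   = {t}
  5. kcA   = {t, p, s, u, v, r}
  6. kckA  = {t, v}
  7. ckcA  = {q}
  8. ckckA = {q, p, s, u, r}
  9. kckcA = {q, v}
  10. ckckcA = {t, p, s, u, r}
(closed under both — stop)

10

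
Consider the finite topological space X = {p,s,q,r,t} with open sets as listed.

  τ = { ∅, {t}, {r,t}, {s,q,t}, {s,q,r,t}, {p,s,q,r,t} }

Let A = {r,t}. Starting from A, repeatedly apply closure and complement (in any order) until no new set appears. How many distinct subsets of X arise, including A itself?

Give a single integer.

4

closure: X∖int(X∖A) = X∖∅ = {p,s,q,r,t}
Let k=closure and c=complement:
  1. A     = {r,t}
  2. kA    = {p,s,q,r,t}
  3. cA    = {p,s,q}
  4. ckA   = ∅
— saturated at 4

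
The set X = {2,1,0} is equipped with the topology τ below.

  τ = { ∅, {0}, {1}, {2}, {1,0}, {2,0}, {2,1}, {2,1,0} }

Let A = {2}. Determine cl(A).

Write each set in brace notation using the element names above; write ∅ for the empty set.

cl via duality: int({1,0}) = {1,0}, so X∖{1,0} = {2}

{2}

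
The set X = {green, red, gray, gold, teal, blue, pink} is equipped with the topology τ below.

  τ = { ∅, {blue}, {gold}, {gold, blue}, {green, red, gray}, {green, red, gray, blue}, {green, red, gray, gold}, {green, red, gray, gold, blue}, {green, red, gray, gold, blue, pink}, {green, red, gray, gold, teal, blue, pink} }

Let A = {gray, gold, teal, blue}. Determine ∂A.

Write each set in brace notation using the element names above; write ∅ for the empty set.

{green, red, gray, teal, pink}

U open, U⊆A: ∅, {gold}, {blue}, {gold, blue}. int(A) = ⋃ = {gold, blue}
X∖A={green, red, pink}, int(X∖A)=∅, hence cl(A)={green, red, gray, gold, teal, blue, pink}
∂A: remove int from cl → {green, red, gray, teal, pink}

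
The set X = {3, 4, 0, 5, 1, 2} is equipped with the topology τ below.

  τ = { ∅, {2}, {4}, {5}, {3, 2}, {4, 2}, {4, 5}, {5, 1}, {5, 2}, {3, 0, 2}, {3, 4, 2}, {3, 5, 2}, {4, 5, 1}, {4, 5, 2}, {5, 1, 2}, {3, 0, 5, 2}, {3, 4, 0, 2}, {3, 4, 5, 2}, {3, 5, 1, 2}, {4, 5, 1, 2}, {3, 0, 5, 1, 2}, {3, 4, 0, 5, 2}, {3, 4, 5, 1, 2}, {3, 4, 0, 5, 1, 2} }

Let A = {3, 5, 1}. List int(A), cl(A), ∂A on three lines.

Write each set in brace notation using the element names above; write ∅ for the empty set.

int(A) = {5, 1}
cl(A)  = {3, 0, 5, 1}
∂A     = {3, 0}

opens ⊆ A: ∅, {5}, {5, 1}; union → int = {5, 1}
complement {4, 0, 2}; its interior {4, 2}; cl(A) = X∖{4, 2} = {3, 0, 5, 1}
boundary = {3, 0, 5, 1} ∖ {5, 1} = {3, 0}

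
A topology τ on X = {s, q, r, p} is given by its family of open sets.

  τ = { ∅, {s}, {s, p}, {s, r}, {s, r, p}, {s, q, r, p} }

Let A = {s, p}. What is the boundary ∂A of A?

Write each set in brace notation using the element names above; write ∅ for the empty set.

opens ⊆ A: ∅, {s}, {s, p}; union → int = {s, p}
complement {q, r}; its interior ∅; cl(A) = X∖∅ = {s, q, r, p}
boundary = {s, q, r, p} ∖ {s, p} = {q, r}

{q, r}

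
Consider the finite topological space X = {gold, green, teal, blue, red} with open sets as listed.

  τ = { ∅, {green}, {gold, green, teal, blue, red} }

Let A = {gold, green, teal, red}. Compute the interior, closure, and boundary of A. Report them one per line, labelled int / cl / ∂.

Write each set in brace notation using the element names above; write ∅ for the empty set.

int(A) = {green}
cl(A)  = {gold, green, teal, blue, red}
∂A     = {gold, teal, blue, red}

opens ⊆ A: ∅, {green}; union → int = {green}
complement {blue}; its interior ∅; cl(A) = X∖∅ = {gold, green, teal, blue, red}
boundary = {gold, green, teal, blue, red} ∖ {green} = {gold, teal, blue, red}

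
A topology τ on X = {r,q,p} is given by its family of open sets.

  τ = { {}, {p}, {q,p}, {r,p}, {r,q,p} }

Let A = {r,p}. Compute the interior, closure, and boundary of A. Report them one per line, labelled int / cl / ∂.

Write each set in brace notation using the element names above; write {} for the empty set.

int(A) = {r,p}
cl(A)  = {r,q,p}
∂A     = {q}

U open, U⊆A: {}, {p}, {r,p}. int(A) = ⋃ = {r,p}
X∖A={q}, int(X∖A)={}, hence cl(A)={r,q,p}
∂A: remove int from cl → {q}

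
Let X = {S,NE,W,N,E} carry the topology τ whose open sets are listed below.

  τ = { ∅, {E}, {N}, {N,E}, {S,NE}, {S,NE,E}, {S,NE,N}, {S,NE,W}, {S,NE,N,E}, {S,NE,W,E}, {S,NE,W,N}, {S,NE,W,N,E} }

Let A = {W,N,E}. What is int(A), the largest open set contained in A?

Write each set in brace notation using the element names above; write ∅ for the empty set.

{N,E}

interior: largest open inside A is {N,E} (from ∅, {N}, {E}, {N,E})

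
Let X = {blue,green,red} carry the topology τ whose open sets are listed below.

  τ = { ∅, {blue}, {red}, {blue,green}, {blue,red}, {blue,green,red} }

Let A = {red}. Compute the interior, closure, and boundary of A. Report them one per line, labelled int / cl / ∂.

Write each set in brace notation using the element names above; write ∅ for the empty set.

int(A) = {red}
cl(A)  = {red}
∂A     = ∅

open subsets of A: ∅, {red}; so int(A) = {red}
closure: X∖int(X∖A) = X∖{blue,green} = {red}
∂A = {red} minus {red} = ∅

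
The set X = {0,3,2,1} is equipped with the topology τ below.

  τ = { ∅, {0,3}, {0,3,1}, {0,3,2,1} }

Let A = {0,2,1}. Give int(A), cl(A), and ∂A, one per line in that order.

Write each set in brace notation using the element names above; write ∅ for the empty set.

int(A) = ∅
cl(A)  = {0,3,2,1}
∂A     = {0,3,2,1}

interior: largest open inside A is ∅ (from ∅)
cl via duality: int({3}) = ∅, so X∖∅ = {0,3,2,1}
cl∖int = {0,3,2,1}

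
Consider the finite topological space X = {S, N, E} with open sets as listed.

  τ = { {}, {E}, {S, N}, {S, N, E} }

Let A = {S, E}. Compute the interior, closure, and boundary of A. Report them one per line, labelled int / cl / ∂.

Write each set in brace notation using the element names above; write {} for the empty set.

int(A) = {E}
cl(A)  = {S, N, E}
∂A     = {S, N}

opens ⊆ A: {}, {E}; union → int = {E}
complement {N}; its interior {}; cl(A) = X∖{} = {S, N, E}
boundary = {S, N, E} ∖ {E} = {S, N}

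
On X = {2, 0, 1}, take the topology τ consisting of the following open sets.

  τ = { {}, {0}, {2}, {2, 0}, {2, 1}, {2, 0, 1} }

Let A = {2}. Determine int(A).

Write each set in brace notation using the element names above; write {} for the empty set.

opens ⊆ A: {}, {2}; union → int = {2}

{2}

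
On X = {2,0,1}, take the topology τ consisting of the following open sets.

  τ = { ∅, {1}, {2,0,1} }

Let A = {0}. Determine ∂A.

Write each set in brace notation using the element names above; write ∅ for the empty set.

{2,0}

interior: largest open inside A is ∅ (from ∅)
cl via duality: int({2,1}) = {1}, so X∖{1} = {2,0}
cl∖int = {2,0}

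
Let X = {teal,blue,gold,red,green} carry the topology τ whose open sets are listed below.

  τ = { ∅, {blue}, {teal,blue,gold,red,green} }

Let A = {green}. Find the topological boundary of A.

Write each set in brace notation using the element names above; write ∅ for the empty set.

{teal,gold,red,green}

U open, U⊆A: ∅. int(A) = ⋃ = ∅
X∖A={teal,blue,gold,red}, int(X∖A)={blue}, hence cl(A)={teal,gold,red,green}
∂A: remove int from cl → {teal,gold,red,green}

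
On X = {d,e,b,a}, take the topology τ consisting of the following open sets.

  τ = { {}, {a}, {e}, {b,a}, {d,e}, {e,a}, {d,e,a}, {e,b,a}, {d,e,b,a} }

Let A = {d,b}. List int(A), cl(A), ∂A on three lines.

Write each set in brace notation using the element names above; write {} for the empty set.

open subsets of A: {}; so int(A) = {}
closure: X∖int(X∖A) = X∖{e,a} = {d,b}
∂A = {d,b} minus {} = {d,b}

int(A) = {}
cl(A)  = {d,b}
∂A     = {d,b}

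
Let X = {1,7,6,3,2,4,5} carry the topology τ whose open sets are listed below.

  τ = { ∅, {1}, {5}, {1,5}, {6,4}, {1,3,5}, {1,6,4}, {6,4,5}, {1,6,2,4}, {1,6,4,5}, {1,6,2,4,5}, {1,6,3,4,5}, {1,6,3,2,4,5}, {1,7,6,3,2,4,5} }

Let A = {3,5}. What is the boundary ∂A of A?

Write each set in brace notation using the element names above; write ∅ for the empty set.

{7,3}

interior: largest open inside A is {5} (from ∅, {5})
cl via duality: int({1,7,6,2,4}) = {1,6,2,4}, so X∖{1,6,2,4} = {7,3,5}
cl∖int = {7,3}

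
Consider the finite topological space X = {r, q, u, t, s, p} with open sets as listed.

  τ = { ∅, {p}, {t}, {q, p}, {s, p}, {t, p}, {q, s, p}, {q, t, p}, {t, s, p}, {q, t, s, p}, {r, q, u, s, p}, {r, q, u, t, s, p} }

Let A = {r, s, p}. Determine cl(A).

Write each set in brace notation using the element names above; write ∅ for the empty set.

{r, q, u, s, p}

complement {q, u, t}; its interior {t}; cl(A) = X∖{t} = {r, q, u, s, p}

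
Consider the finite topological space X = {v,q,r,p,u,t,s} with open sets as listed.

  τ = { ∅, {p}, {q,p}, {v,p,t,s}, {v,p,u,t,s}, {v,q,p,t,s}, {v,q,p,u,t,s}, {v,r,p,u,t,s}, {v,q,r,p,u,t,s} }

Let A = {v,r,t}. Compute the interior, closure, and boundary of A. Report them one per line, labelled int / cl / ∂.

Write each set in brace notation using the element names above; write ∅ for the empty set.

int(A) = ∅
cl(A)  = {v,r,u,t,s}
∂A     = {v,r,u,t,s}

open subsets of A: ∅; so int(A) = ∅
closure: X∖int(X∖A) = X∖{q,p} = {v,r,u,t,s}
∂A = {v,r,u,t,s} minus ∅ = {v,r,u,t,s}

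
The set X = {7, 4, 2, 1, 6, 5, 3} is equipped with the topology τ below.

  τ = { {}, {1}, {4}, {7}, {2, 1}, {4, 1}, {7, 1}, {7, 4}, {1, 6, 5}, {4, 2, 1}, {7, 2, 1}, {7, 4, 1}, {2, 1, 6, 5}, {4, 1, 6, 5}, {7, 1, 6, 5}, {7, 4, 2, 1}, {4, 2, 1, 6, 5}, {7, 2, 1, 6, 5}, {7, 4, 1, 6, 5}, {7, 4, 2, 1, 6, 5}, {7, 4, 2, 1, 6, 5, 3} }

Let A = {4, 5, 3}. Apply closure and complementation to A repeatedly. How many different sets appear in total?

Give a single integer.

X∖A={7, 2, 1, 6}, int(X∖A)={7, 2, 1}, hence cl(A)={4, 6, 5, 3}
Orbit (k=closure, c=complement):
  1. A     = {4, 5, 3}
  2. kA    = {4, 6, 5, 3}
  3. cA    = {7, 2, 1, 6}
  4. ckA   = {7, 2, 1}
  5. kcA   = {7, 2, 1, 6, 5, 3}
  6. ckcA  = {4}
  7. kckcA = {4, 3}
  8. ckckcA = {7, 2, 1, 6, 5}
(closed under both — stop)

8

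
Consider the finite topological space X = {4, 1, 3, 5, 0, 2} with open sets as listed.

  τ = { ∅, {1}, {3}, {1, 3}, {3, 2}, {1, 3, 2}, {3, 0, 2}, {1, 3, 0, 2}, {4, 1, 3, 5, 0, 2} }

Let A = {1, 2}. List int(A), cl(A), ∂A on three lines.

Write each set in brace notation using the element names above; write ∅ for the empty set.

int(A) = {1}
cl(A)  = {4, 1, 5, 0, 2}
∂A     = {4, 5, 0, 2}

U open, U⊆A: ∅, {1}. int(A) = ⋃ = {1}
X∖A={4, 3, 5, 0}, int(X∖A)={3}, hence cl(A)={4, 1, 5, 0, 2}
∂A: remove int from cl → {4, 5, 0, 2}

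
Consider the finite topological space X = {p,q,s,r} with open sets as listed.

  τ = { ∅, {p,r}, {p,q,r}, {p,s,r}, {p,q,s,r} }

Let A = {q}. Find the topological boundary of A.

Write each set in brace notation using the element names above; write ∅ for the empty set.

{q}

interior: largest open inside A is ∅ (from ∅)
cl via duality: int({p,s,r}) = {p,s,r}, so X∖{p,s,r} = {q}
cl∖int = {q}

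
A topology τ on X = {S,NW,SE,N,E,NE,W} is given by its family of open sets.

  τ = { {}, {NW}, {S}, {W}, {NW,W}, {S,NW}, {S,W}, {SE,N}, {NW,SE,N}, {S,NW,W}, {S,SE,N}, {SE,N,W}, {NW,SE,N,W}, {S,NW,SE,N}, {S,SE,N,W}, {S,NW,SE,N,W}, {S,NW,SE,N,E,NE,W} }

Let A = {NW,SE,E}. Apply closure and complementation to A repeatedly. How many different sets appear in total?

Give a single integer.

X∖A={S,N,NE,W}, int(X∖A)={S,W}, hence cl(A)={NW,SE,N,E,NE}
Orbit (k=closure, c=complement):
  1. A     = {NW,SE,E}
  2. kA    = {NW,SE,N,E,NE}
  3. cA    = {S,N,NE,W}
  4. ckA   = {S,W}
  5. kcA   = {S,SE,N,E,NE,W}
  6. kckA  = {S,E,NE,W}
  7. ckcA  = {NW}
  8. ckckA = {NW,SE,N}
  9. kckcA = {NW,E,NE}
  10. ckckcA = {S,SE,N,W}
(closed under both — stop)

10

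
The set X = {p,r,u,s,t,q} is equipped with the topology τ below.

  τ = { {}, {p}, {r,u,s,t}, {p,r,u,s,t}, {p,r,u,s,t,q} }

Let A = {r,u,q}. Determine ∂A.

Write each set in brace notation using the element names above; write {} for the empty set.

{r,u,s,t,q}

open subsets of A: {}; so int(A) = {}
closure: X∖int(X∖A) = X∖{p} = {r,u,s,t,q}
∂A = {r,u,s,t,q} minus {} = {r,u,s,t,q}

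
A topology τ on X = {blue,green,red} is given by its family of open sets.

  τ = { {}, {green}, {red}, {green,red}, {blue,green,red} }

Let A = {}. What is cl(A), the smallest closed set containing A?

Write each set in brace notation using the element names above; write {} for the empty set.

X∖A={blue,green,red}, int(X∖A)={blue,green,red}, hence cl(A)={}

{}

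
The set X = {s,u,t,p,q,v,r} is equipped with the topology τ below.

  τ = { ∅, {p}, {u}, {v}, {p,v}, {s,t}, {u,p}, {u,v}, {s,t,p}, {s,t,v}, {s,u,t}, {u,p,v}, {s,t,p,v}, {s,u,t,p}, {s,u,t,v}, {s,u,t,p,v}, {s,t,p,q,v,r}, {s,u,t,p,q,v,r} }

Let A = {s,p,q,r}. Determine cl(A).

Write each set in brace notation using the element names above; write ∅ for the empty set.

X∖A={u,t,v}, int(X∖A)={u,v}, hence cl(A)={s,t,p,q,r}

{s,t,p,q,r}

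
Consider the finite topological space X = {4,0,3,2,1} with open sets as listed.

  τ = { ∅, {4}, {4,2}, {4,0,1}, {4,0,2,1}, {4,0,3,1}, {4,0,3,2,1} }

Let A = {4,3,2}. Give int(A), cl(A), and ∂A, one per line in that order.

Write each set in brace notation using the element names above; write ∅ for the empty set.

int(A) = {4,2}
cl(A)  = {4,0,3,2,1}
∂A     = {0,3,1}

opens ⊆ A: ∅, {4}, {4,2}; union → int = {4,2}
complement {0,1}; its interior ∅; cl(A) = X∖∅ = {4,0,3,2,1}
boundary = {4,0,3,2,1} ∖ {4,2} = {0,3,1}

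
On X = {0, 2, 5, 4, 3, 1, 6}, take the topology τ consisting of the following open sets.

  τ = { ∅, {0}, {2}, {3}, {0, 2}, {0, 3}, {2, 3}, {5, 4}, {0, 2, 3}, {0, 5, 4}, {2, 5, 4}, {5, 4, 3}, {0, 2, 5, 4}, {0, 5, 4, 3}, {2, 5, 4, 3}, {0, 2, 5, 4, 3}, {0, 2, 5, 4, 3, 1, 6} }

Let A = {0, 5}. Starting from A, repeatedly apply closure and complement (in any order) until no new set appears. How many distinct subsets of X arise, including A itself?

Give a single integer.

10

X∖A={2, 4, 3, 1, 6}, int(X∖A)={2, 3}, hence cl(A)={0, 5, 4, 1, 6}
Orbit (k=closure, c=complement):
  1. A     = {0, 5}
  2. kA    = {0, 5, 4, 1, 6}
  3. cA    = {2, 4, 3, 1, 6}
  4. ckA   = {2, 3}
  5. kcA   = {2, 5, 4, 3, 1, 6}
  6. kckA  = {2, 3, 1, 6}
  7. ckcA  = {0}
  8. ckckA = {0, 5, 4}
  9. kckcA = {0, 1, 6}
  10. ckckcA = {2, 5, 4, 3}
(closed under both — stop)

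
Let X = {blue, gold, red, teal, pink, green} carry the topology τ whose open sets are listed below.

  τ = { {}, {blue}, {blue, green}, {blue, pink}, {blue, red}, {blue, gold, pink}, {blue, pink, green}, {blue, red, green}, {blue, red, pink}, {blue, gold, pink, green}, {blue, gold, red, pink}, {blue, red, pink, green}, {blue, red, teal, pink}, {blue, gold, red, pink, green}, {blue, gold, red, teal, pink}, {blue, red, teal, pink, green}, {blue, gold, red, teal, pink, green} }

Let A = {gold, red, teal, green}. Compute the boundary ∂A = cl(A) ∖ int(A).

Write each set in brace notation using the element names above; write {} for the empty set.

{gold, red, teal, green}

U open, U⊆A: {}. int(A) = ⋃ = {}
X∖A={blue, pink}, int(X∖A)={blue, pink}, hence cl(A)={gold, red, teal, green}
∂A: remove int from cl → {gold, red, teal, green}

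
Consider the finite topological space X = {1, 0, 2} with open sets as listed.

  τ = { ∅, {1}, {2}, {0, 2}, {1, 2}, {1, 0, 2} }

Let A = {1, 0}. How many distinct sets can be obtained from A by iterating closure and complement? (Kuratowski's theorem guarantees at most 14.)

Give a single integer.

4

complement {2}; its interior {2}; cl(A) = X∖{2} = {1, 0}
With k = closure, c = complement:
  1. A     = {1, 0}
  2. cA    = {2}
  3. kcA   = {0, 2}
  4. ckcA  = {1}
k, c of each give nothing new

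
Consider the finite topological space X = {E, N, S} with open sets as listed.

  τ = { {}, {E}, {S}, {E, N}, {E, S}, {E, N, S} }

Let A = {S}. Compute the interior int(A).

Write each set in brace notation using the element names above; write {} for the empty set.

U open, U⊆A: {}, {S}. int(A) = ⋃ = {S}

{S}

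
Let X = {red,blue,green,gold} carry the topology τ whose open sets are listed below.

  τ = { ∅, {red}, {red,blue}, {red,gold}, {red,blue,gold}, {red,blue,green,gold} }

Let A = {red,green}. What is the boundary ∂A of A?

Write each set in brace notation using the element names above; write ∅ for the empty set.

{blue,green,gold}

U open, U⊆A: ∅, {red}. int(A) = ⋃ = {red}
X∖A={blue,gold}, int(X∖A)=∅, hence cl(A)={red,blue,green,gold}
∂A: remove int from cl → {blue,green,gold}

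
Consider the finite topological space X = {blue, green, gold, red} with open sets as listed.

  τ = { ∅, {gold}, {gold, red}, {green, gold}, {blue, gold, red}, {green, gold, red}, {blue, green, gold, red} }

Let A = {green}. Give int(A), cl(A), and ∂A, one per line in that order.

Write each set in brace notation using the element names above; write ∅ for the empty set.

int(A) = ∅
cl(A)  = {green}
∂A     = {green}

interior: largest open inside A is ∅ (from ∅)
cl via duality: int({blue, gold, red}) = {blue, gold, red}, so X∖{blue, gold, red} = {green}
cl∖int = {green}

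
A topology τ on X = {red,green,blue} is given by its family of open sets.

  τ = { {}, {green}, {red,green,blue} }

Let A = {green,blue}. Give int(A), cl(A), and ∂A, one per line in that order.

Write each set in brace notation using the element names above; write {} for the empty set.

int(A) = {green}
cl(A)  = {red,green,blue}
∂A     = {red,blue}

U open, U⊆A: {}, {green}. int(A) = ⋃ = {green}
X∖A={red}, int(X∖A)={}, hence cl(A)={red,green,blue}
∂A: remove int from cl → {red,blue}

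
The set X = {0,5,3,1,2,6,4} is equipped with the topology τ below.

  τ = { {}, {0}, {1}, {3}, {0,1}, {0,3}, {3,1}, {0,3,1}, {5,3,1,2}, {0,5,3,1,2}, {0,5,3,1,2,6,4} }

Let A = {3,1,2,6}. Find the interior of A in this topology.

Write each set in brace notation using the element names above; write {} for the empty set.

{3,1}

opens ⊆ A: {}, {3}, {1}, {3,1}; union → int = {3,1}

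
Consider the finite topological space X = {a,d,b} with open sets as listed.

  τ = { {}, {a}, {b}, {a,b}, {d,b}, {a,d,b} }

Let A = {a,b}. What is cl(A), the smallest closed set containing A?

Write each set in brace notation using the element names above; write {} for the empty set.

X∖A={d}, int(X∖A)={}, hence cl(A)={a,d,b}

{a,d,b}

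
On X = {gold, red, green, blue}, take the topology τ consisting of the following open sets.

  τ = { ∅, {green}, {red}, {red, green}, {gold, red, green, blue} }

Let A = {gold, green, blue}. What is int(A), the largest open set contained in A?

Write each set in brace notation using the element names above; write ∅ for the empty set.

{green}

U open, U⊆A: ∅, {green}. int(A) = ⋃ = {green}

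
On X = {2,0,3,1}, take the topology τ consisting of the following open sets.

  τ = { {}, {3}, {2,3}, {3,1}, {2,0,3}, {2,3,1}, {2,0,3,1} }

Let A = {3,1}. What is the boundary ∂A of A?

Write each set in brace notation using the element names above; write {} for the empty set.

U open, U⊆A: {}, {3}, {3,1}. int(A) = ⋃ = {3,1}
X∖A={2,0}, int(X∖A)={}, hence cl(A)={2,0,3,1}
∂A: remove int from cl → {2,0}

{2,0}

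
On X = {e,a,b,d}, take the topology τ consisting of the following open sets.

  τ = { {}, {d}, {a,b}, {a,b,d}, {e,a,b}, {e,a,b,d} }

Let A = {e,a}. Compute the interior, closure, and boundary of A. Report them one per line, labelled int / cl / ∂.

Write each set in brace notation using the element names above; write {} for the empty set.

int(A) = {}
cl(A)  = {e,a,b}
∂A     = {e,a,b}

open subsets of A: {}; so int(A) = {}
closure: X∖int(X∖A) = X∖{d} = {e,a,b}
∂A = {e,a,b} minus {} = {e,a,b}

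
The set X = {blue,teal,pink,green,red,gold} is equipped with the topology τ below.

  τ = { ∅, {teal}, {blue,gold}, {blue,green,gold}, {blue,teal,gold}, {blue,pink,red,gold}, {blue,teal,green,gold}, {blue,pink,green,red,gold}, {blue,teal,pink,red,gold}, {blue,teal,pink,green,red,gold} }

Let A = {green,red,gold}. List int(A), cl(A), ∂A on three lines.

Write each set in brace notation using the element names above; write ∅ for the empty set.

int(A) = ∅
cl(A)  = {blue,pink,green,red,gold}
∂A     = {blue,pink,green,red,gold}

interior: largest open inside A is ∅ (from ∅)
cl via duality: int({blue,teal,pink}) = {teal}, so X∖{teal} = {blue,pink,green,red,gold}
cl∖int = {blue,pink,green,red,gold}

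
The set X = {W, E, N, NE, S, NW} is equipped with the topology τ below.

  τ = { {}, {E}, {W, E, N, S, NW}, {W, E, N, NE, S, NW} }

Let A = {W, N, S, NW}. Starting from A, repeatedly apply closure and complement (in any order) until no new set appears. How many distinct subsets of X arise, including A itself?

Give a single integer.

complement {E, NE}; its interior {E}; cl(A) = X∖{E} = {W, N, NE, S, NW}
With k = closure, c = complement:
  1. A     = {W, N, S, NW}
  2. kA    = {W, N, NE, S, NW}
  3. cA    = {E, NE}
  4. ckA   = {E}
  5. kcA   = {W, E, N, NE, S, NW}
  6. ckcA  = {}
k, c of each give nothing new

6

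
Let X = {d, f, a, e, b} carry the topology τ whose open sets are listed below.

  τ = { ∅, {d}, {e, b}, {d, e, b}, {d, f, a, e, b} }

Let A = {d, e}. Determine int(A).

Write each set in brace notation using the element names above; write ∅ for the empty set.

opens ⊆ A: ∅, {d}; union → int = {d}

{d}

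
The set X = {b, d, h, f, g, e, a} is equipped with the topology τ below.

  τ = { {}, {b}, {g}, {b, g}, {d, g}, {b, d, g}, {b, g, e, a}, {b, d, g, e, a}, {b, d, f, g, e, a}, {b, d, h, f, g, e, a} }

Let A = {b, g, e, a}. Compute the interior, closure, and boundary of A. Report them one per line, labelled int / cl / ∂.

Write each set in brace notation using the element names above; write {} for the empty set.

opens ⊆ A: {}, {b}, {g}, {b, g}, {b, g, e, a}; union → int = {b, g, e, a}
complement {d, h, f}; its interior {}; cl(A) = X∖{} = {b, d, h, f, g, e, a}
boundary = {b, d, h, f, g, e, a} ∖ {b, g, e, a} = {d, h, f}

int(A) = {b, g, e, a}
cl(A)  = {b, d, h, f, g, e, a}
∂A     = {d, h, f}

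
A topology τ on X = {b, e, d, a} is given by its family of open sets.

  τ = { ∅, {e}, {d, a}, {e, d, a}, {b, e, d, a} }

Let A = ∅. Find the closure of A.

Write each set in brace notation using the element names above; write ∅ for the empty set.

∅

closure: X∖int(X∖A) = X∖{b, e, d, a} = ∅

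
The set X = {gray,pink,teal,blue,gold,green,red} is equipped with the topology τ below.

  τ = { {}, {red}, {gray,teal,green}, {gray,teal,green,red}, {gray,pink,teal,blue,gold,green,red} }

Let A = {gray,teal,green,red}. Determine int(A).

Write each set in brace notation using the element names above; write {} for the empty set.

{gray,teal,green,red}

U open, U⊆A: {}, {red}, {gray,teal,green}, {gray,teal,green,red}. int(A) = ⋃ = {gray,teal,green,red}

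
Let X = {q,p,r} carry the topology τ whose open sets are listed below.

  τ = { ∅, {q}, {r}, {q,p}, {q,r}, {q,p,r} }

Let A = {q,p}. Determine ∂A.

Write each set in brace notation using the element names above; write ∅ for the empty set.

open subsets of A: ∅, {q}, {q,p}; so int(A) = {q,p}
closure: X∖int(X∖A) = X∖{r} = {q,p}
∂A = {q,p} minus {q,p} = ∅

∅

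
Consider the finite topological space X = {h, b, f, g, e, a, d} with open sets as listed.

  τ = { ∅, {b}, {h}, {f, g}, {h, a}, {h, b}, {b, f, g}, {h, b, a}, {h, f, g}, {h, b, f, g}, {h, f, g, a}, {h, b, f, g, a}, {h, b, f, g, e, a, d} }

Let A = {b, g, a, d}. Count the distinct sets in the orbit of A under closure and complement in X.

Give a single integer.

complement {h, f, e}; its interior {h}; cl(A) = X∖{h} = {b, f, g, e, a, d}
With k = closure, c = complement:
  1. A     = {b, g, a, d}
  2. kA    = {b, f, g, e, a, d}
  3. cA    = {h, f, e}
  4. ckA   = {h}
  5. kcA   = {h, f, g, e, a, d}
  6. kckA  = {h, e, a, d}
  7. ckcA  = {b}
  8. ckckA = {b, f, g}
  9. kckcA = {b, e, d}
  10. kckckA = {b, f, g, e, d}
  11. ckckcA = {h, f, g, a}
  12. ckckckA = {h, a}
k, c of each give nothing new

12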